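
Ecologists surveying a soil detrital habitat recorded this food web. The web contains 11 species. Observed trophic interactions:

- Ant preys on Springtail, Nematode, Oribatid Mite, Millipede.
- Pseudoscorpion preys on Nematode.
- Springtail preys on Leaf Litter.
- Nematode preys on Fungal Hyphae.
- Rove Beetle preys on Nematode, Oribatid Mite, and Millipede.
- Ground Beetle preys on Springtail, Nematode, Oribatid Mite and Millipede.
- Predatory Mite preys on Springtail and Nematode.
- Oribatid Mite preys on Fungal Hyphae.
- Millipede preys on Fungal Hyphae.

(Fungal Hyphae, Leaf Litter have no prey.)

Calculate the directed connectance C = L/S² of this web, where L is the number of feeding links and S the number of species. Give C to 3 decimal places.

C = 0.149

The web has S = 11 species and L = 18 feeding links.
C = L / S² = 18 / 121 = 0.1488 ≈ 0.149.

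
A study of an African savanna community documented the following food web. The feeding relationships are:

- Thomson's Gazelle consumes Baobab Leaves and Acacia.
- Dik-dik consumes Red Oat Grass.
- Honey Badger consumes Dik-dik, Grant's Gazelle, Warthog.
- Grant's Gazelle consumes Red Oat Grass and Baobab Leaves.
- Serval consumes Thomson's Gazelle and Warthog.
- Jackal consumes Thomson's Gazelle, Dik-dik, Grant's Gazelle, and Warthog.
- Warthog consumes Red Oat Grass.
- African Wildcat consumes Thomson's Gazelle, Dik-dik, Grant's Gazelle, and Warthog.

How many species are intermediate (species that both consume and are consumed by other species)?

Intermediate species (has both prey and predators): Grant's Gazelle, Dik-dik, Thomson's Gazelle, Warthog.
Count: 4.

4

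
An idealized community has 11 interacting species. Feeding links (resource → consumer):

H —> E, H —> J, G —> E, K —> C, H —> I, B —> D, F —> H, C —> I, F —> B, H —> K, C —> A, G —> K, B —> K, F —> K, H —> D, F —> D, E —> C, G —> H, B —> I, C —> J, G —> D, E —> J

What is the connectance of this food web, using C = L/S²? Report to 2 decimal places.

C = 0.18

The web has S = 11 species and L = 22 feeding links.
C = L / S² = 22 / 121 = 0.1818 ≈ 0.18.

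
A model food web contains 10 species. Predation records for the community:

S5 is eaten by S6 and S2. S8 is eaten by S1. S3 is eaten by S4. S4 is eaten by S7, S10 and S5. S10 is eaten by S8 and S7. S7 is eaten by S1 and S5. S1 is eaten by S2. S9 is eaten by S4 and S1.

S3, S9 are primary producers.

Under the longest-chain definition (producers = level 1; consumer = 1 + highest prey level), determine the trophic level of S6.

Trophic level 6

S3 is a producer → level 1.
S4 eats S3 (level 1); other prey at levels: S9 1 → level 2.
S10 eats S4 → level 3.
S7 eats S10 (level 3); other prey at levels: S4 2 → level 4.
S5 eats S7 (level 4); other prey at levels: S4 2 → level 5.
S6 eats S5 → level 6.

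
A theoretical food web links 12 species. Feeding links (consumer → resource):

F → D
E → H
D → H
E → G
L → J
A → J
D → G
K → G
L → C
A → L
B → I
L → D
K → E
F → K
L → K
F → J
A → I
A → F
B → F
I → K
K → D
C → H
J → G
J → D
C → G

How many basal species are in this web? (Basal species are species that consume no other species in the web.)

Basal species (no prey listed): H, G.
Count: 2.

2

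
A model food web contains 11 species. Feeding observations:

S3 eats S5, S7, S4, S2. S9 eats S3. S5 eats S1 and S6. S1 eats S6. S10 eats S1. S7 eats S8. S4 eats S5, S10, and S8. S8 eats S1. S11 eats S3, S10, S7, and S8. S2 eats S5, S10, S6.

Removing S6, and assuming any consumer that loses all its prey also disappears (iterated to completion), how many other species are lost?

Remove S6.
Round 1: S1 (all prey gone) → extinct.
Round 2: S8 (all prey gone), S5 (all prey gone), S10 (all prey gone) → extinct.
Round 3: S2 (all prey gone), S4 (all prey gone), S7 (all prey gone) → extinct.
Round 4: S3 (all prey gone) → extinct.
Round 5: S11 (all prey gone), S9 (all prey gone) → extinct.
No further losses. Total secondary extinctions: 10.

10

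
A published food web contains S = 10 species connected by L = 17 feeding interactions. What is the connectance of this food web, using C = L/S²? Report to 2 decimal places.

The web has S = 10 species and L = 17 feeding links.
C = L / S² = 17 / 100 = 0.1700 ≈ 0.17.

C = 0.17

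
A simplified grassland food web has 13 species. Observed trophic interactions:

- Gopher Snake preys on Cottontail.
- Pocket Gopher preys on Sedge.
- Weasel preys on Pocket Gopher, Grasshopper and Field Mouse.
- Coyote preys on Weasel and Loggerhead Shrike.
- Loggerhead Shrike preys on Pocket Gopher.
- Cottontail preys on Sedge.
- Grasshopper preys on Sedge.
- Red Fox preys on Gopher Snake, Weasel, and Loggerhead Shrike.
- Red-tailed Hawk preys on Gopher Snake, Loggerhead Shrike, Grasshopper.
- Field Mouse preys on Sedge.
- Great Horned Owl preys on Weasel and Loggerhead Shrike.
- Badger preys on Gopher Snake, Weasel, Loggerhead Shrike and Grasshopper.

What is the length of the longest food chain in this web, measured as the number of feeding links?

3 links

One longest chain: Sedge → Pocket Gopher → Loggerhead Shrike → Coyote.
It has 4 species and 3 links.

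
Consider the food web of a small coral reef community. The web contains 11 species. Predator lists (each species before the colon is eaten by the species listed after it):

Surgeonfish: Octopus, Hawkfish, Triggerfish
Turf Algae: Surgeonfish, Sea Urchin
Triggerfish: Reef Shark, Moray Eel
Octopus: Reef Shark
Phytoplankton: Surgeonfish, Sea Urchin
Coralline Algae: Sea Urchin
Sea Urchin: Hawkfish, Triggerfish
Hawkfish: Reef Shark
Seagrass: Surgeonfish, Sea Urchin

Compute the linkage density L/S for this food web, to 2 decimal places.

L/S = 1.45

There are L = 16 links among S = 11 species.
L/S = 16/11 = 1.4545 ≈ 1.45.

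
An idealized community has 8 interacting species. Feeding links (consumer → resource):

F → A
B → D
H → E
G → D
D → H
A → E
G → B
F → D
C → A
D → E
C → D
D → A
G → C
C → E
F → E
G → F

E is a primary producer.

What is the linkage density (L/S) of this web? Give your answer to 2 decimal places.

There are L = 16 links among S = 8 species.
L/S = 16/8 = 2.0000 ≈ 2.00.

L/S = 2.00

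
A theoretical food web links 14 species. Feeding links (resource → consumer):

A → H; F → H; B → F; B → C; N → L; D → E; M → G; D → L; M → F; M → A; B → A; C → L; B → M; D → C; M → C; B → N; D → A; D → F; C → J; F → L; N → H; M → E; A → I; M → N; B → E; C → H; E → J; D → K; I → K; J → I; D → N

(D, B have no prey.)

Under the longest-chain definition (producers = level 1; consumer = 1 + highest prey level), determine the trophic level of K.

Trophic level 6

B is a producer → level 1.
M eats B → level 2.
E eats M (level 2); other prey at levels: D 1, B 1 → level 3.
J eats E (level 3); other prey at levels: C 3 → level 4.
I eats J (level 4); other prey at levels: A 3 → level 5.
K eats I (level 5); other prey at levels: D 1 → level 6.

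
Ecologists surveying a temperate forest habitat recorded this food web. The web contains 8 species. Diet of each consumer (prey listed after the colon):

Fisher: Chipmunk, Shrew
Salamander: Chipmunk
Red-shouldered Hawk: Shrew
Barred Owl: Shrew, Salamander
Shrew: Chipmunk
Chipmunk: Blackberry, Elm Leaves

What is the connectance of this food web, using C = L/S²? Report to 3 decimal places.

The web has S = 8 species and L = 9 feeding links.
C = L / S² = 9 / 64 = 0.1406 ≈ 0.141.

C = 0.141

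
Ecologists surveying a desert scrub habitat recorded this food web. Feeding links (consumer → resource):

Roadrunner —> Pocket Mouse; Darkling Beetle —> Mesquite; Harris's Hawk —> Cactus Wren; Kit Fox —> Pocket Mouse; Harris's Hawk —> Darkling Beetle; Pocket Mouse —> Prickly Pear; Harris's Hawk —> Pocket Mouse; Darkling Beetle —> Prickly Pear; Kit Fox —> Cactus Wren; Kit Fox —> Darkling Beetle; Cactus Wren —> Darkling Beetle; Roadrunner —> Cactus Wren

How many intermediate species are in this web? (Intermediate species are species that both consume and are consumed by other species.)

3

Intermediate species (has both prey and predators): Darkling Beetle, Pocket Mouse, Cactus Wren.
Count: 3.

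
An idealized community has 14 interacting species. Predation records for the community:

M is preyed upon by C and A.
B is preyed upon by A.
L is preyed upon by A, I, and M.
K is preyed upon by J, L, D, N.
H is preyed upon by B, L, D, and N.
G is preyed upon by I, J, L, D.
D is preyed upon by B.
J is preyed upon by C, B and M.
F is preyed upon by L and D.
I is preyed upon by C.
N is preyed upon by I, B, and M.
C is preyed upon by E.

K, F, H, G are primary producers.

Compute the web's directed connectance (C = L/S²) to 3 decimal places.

The web has S = 14 species and L = 29 feeding links.
C = L / S² = 29 / 196 = 0.1480 ≈ 0.148.

C = 0.148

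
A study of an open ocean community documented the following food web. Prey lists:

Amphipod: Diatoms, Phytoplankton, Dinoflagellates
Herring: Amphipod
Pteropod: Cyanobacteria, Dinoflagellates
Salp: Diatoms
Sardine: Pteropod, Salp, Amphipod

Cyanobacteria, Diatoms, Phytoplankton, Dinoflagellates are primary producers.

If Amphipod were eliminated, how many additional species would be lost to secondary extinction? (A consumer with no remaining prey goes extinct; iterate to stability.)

1

Remove Amphipod.
Round 1: Herring (all prey gone) → extinct.
No further losses. Total secondary extinctions: 1.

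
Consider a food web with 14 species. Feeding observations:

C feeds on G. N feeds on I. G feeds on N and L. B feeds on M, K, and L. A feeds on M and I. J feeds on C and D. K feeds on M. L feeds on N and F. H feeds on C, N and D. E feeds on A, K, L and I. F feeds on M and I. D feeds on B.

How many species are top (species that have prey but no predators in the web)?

Top species (has prey, but nothing eats it): E, J, H.
Count: 3.

3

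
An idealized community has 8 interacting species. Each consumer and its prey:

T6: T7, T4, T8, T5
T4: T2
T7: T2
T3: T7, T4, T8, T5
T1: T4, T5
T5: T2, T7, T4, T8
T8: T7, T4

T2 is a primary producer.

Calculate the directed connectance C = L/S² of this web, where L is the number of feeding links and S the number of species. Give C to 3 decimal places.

The web has S = 8 species and L = 18 feeding links.
C = L / S² = 18 / 64 = 0.2812 ≈ 0.281.

C = 0.281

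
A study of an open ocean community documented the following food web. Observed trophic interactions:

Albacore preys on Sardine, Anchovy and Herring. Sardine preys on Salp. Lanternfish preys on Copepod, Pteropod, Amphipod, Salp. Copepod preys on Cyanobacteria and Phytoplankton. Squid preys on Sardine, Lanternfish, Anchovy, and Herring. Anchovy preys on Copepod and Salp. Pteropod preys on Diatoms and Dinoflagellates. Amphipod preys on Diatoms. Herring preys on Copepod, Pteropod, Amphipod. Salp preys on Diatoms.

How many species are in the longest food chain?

One longest chain: Diatoms → Salp → Sardine → Albacore.
It has 4 species and 3 links.

4 species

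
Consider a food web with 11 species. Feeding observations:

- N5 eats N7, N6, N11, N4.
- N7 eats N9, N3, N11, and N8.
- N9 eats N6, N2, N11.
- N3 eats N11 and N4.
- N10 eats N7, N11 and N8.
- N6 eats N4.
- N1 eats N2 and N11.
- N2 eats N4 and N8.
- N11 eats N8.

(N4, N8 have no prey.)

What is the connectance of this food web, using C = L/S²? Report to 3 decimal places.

The web has S = 11 species and L = 22 feeding links.
C = L / S² = 22 / 121 = 0.1818 ≈ 0.182.

C = 0.182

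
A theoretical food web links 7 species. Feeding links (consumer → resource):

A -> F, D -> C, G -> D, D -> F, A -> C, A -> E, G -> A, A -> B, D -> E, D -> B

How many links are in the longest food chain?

One longest chain: F → D → G.
It has 3 species and 2 links.

2 links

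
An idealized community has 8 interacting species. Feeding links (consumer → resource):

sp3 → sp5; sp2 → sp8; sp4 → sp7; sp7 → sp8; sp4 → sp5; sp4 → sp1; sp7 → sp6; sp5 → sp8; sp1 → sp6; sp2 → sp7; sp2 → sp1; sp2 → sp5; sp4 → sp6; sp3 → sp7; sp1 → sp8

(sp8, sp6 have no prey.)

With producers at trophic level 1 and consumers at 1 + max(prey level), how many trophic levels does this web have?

3

Producers (level 1): sp8, sp6.
sp8 → sp5 → sp4 gives sp4 level 3.
No species has a prey at level 3, so no species reaches level 4.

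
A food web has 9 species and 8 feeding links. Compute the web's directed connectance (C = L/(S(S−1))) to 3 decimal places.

The web has S = 9 species and L = 8 feeding links.
C = L / (S(S−1)) = 8 / 72 = 0.1111 ≈ 0.111.

C = 0.111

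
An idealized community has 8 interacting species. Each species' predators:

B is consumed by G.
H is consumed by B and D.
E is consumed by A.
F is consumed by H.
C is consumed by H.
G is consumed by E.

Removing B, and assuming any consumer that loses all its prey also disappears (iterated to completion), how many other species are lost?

Remove B.
Round 1: G (all prey gone) → extinct.
Round 2: E (all prey gone) → extinct.
Round 3: A (all prey gone) → extinct.
No further losses. Total secondary extinctions: 3.

3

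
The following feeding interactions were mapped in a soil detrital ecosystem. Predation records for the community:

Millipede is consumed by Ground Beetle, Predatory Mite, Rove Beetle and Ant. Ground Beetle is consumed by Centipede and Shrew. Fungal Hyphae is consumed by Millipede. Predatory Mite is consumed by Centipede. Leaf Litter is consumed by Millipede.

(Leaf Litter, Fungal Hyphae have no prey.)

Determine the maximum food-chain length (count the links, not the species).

One longest chain: Leaf Litter → Millipede → Ground Beetle → Shrew.
It has 4 species and 3 links.

3 links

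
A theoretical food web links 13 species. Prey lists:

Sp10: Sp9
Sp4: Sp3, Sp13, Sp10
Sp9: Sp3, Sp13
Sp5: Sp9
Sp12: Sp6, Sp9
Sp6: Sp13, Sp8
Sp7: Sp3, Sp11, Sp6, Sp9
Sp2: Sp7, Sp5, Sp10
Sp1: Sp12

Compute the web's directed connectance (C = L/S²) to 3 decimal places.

The web has S = 13 species and L = 19 feeding links.
C = L / S² = 19 / 169 = 0.1124 ≈ 0.112.

C = 0.112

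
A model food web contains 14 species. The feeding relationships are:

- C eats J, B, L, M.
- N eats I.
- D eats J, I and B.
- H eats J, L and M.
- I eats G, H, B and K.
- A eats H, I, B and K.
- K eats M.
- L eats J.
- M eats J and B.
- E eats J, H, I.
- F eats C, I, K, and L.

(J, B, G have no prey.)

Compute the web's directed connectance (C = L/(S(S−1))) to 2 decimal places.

The web has S = 14 species and L = 30 feeding links.
C = L / (S(S−1)) = 30 / 182 = 0.1648 ≈ 0.16.

C = 0.16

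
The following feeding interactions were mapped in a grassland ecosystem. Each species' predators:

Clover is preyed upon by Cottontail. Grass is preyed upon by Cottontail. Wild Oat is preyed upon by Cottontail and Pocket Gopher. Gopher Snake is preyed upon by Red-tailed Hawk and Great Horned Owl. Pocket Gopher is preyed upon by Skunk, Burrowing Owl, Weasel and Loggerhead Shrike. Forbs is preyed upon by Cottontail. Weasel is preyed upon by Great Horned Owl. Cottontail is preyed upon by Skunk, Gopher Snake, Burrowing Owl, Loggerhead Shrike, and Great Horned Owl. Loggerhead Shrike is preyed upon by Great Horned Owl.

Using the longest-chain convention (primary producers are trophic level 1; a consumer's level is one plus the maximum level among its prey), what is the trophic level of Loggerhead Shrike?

Trophic level 3

Wild Oat is a producer → level 1.
Pocket Gopher eats Wild Oat → level 2.
Loggerhead Shrike eats Pocket Gopher (level 2); other prey at levels: Cottontail 2 → level 3.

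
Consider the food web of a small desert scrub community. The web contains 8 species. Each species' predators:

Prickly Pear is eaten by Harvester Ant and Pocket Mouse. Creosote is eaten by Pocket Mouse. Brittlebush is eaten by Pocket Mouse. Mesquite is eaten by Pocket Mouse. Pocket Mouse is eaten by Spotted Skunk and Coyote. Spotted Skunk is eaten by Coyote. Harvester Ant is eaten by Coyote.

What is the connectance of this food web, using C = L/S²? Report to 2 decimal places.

The web has S = 8 species and L = 9 feeding links.
C = L / S² = 9 / 64 = 0.1406 ≈ 0.14.

C = 0.14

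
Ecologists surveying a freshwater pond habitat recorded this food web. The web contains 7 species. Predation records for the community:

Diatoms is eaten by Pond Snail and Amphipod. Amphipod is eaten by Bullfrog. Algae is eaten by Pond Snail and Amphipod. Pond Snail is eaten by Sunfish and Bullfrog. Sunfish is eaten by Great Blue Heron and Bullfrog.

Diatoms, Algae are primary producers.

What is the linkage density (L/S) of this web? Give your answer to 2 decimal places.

There are L = 9 links among S = 7 species.
L/S = 9/7 = 1.2857 ≈ 1.29.

L/S = 1.29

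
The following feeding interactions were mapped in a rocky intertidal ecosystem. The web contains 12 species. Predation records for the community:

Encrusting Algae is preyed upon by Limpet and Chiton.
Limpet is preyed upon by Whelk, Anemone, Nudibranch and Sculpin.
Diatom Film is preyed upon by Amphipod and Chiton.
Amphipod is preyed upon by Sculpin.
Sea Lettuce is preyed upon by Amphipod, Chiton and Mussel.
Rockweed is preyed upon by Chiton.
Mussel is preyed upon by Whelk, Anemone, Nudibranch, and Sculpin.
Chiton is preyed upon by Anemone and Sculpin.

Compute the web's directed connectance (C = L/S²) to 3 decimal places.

C = 0.132

The web has S = 12 species and L = 19 feeding links.
C = L / S² = 19 / 144 = 0.1319 ≈ 0.132.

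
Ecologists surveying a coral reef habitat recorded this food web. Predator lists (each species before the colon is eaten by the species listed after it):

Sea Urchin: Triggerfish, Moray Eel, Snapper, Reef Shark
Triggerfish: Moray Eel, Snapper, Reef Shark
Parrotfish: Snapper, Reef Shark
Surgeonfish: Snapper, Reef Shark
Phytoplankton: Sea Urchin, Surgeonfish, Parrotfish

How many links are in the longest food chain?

3 links

One longest chain: Phytoplankton → Sea Urchin → Triggerfish → Moray Eel.
It has 4 species and 3 links.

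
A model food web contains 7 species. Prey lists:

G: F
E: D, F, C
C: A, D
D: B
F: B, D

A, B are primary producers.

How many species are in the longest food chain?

4 species

One longest chain: B → D → F → E.
It has 4 species and 3 links.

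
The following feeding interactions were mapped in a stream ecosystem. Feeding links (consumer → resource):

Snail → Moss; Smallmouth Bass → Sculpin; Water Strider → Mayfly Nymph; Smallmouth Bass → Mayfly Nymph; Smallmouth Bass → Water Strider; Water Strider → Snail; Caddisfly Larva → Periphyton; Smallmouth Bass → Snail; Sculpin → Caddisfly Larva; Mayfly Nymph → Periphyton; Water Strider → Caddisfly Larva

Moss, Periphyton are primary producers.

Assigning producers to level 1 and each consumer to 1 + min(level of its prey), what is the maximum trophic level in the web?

3

Producers (level 1): Moss, Periphyton.
Following each consumer down to its lowest-level prey: Periphyton → Caddisfly Larva → Sculpin (levels 1 through 3).
All prey of Sculpin (Caddisfly Larva 2) are at level 2 or above, so Sculpin is at level 1 + 2 = 3.
Every consumer has at least one prey at level 2 or below, so none exceeds level 3.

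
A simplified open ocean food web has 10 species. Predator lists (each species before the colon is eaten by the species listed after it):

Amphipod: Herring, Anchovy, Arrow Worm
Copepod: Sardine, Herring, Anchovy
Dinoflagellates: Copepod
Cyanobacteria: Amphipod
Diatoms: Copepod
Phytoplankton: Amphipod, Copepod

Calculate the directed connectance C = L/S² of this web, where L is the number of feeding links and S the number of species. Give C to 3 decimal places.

C = 0.110

The web has S = 10 species and L = 11 feeding links.
C = L / S² = 11 / 100 = 0.1100 ≈ 0.110.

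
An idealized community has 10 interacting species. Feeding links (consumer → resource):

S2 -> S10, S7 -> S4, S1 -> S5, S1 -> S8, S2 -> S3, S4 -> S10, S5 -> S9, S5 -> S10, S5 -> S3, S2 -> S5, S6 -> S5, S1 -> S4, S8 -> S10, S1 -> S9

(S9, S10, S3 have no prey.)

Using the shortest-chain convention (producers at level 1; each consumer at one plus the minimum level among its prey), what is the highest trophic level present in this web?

3

Producers (level 1): S9, S10, S3.
Following each consumer down to its lowest-level prey: S10 → S4 → S7 (levels 1 through 3).
All prey of S7 (S4 2) are at level 2 or above, so S7 is at level 1 + 2 = 3.
Every consumer has at least one prey at level 2 or below, so none exceeds level 3.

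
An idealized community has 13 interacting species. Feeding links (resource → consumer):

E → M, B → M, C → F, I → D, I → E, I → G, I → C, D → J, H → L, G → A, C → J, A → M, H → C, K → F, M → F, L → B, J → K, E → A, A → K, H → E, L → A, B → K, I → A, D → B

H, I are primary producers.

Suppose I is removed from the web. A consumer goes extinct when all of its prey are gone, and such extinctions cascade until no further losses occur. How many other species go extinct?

2

Remove I.
Round 1: G (all prey gone), D (all prey gone) → extinct.
No further losses. Total secondary extinctions: 2.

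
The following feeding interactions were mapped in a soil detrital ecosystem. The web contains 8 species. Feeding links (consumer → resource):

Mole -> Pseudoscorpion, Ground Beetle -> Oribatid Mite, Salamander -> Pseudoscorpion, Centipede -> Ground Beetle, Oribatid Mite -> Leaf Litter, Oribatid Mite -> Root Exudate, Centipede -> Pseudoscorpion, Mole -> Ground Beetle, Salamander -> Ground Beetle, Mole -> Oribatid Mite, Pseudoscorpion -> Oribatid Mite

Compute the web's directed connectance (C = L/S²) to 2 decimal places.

C = 0.17

The web has S = 8 species and L = 11 feeding links.
C = L / S² = 11 / 64 = 0.1719 ≈ 0.17.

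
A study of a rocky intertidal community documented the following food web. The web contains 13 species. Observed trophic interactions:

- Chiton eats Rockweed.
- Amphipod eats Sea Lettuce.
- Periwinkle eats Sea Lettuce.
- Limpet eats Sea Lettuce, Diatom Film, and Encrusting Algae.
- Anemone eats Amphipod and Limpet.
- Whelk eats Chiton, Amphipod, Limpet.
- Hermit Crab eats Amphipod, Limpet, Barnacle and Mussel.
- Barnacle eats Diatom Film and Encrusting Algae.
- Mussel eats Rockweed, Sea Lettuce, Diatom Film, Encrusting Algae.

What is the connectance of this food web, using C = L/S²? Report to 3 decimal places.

The web has S = 13 species and L = 21 feeding links.
C = L / S² = 21 / 169 = 0.1243 ≈ 0.124.

C = 0.124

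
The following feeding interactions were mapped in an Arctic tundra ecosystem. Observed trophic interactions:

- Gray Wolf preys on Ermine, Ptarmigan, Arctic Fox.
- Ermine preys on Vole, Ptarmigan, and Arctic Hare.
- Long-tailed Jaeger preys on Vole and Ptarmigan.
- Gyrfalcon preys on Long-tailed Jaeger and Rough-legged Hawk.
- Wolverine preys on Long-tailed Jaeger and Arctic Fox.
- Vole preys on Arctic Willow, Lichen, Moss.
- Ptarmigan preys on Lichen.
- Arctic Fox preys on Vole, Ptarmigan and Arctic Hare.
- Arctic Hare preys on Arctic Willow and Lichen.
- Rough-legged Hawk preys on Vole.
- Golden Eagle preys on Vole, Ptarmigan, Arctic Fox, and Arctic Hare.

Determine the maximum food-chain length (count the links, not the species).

One longest chain: Lichen → Ptarmigan → Long-tailed Jaeger → Wolverine.
It has 4 species and 3 links.

3 links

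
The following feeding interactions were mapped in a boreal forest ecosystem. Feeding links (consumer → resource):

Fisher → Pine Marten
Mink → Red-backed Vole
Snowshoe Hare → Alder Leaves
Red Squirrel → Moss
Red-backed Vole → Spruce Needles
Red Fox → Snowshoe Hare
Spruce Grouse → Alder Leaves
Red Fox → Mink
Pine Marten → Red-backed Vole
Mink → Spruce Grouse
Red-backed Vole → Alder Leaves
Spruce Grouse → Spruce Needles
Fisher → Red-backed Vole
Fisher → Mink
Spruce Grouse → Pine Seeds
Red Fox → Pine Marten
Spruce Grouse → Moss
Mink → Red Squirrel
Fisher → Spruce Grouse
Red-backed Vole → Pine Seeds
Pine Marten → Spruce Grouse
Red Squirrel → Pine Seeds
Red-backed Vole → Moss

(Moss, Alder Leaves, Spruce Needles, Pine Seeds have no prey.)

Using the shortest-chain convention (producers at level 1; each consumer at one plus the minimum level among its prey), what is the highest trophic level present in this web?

Producers (level 1): Moss, Alder Leaves, Spruce Needles, Pine Seeds.
Following each consumer down to its lowest-level prey: Moss → Spruce Grouse → Mink (levels 1 through 3).
All prey of Mink (Spruce Grouse 2, Red Squirrel 2, Red-backed Vole 2) are at level 2 or above, so Mink is at level 1 + 2 = 3.
Every consumer has at least one prey at level 2 or below, so none exceeds level 3.

3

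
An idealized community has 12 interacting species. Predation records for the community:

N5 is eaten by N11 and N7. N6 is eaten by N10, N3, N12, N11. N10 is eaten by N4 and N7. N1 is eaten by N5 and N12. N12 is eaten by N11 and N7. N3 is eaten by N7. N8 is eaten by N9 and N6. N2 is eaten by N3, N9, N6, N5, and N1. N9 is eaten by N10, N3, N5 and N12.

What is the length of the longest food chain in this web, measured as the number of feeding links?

One longest chain: N8 → N6 → N12 → N7.
It has 4 species and 3 links.

3 links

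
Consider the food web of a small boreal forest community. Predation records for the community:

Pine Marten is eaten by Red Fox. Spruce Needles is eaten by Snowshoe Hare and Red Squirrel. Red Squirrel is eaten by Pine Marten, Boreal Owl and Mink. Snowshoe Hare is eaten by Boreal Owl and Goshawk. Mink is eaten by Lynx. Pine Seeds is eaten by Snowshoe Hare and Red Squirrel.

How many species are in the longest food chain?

4 species

One longest chain: Spruce Needles → Red Squirrel → Mink → Lynx.
It has 4 species and 3 links.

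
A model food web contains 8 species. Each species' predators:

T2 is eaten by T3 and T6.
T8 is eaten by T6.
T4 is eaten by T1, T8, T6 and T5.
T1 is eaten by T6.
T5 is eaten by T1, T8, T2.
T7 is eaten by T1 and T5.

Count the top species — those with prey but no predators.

Top species (has prey, but nothing eats it): T6, T3.
Count: 2.

2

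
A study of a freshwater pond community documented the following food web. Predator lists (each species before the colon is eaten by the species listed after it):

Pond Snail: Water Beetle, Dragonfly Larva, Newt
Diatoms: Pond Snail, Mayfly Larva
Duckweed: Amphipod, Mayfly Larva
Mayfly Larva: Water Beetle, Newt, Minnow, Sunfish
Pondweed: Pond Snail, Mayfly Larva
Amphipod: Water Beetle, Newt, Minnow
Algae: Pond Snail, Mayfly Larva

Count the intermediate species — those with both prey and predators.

Intermediate species (has both prey and predators): Pond Snail, Amphipod, Mayfly Larva.
Count: 3.

3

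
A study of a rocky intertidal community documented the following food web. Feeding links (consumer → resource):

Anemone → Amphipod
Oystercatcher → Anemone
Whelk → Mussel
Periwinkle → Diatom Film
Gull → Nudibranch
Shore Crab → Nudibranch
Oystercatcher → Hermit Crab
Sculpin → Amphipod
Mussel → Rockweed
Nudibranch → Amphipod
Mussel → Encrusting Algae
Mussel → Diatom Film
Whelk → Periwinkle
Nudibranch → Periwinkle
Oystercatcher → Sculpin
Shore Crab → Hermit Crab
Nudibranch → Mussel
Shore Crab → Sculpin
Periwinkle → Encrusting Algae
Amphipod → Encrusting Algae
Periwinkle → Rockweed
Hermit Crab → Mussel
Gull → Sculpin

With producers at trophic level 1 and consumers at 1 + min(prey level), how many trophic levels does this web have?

4

Producers (level 1): Diatom Film, Encrusting Algae, Rockweed.
Following each consumer down to its lowest-level prey: Diatom Film → Mussel → Hermit Crab → Oystercatcher (levels 1 through 4).
All prey of Oystercatcher (Hermit Crab 3, Anemone 3, Sculpin 3) are at level 3 or above, so Oystercatcher is at level 1 + 3 = 4.
Every consumer has at least one prey at level 3 or below, so none exceeds level 4.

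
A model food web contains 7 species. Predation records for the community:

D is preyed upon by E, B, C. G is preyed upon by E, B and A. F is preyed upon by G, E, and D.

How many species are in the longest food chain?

One longest chain: F → D → E.
It has 3 species and 2 links.

3 species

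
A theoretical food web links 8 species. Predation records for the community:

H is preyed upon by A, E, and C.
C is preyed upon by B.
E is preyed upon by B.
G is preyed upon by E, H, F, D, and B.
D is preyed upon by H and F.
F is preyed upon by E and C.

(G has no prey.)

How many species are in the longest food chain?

5 species

One longest chain: G → D → H → C → B.
It has 5 species and 4 links.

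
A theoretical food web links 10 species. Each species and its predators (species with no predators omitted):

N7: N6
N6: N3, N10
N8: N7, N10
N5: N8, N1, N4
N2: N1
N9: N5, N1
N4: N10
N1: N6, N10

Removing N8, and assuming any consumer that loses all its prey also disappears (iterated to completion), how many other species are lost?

1

Remove N8.
Round 1: N7 (all prey gone) → extinct.
No further losses. Total secondary extinctions: 1.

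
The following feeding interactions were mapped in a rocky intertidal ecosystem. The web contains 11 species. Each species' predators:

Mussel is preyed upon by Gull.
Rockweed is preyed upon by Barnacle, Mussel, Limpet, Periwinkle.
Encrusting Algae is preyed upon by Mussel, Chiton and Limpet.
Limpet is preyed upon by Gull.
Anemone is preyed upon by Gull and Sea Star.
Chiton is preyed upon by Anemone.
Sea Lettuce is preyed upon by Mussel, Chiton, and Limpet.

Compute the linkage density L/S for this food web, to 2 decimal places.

There are L = 15 links among S = 11 species.
L/S = 15/11 = 1.3636 ≈ 1.36.

L/S = 1.36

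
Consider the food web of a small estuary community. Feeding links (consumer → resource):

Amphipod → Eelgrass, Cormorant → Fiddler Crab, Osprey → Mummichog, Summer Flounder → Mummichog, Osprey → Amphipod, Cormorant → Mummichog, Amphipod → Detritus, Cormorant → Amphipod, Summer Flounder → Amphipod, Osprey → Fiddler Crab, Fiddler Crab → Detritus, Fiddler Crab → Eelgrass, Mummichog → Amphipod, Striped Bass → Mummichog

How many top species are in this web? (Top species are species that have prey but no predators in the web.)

4

Top species (has prey, but nothing eats it): Summer Flounder, Striped Bass, Osprey, Cormorant.
Count: 4.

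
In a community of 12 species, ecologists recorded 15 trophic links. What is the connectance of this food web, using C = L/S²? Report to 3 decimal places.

C = 0.104

The web has S = 12 species and L = 15 feeding links.
C = L / S² = 15 / 144 = 0.1042 ≈ 0.104.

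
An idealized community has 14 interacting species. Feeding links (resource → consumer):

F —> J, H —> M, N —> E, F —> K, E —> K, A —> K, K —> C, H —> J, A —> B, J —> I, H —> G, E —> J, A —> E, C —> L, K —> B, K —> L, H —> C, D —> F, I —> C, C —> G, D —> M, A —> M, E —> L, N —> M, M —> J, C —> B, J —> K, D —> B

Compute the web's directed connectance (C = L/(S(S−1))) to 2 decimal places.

C = 0.15

The web has S = 14 species and L = 28 feeding links.
C = L / (S(S−1)) = 28 / 182 = 0.1538 ≈ 0.15.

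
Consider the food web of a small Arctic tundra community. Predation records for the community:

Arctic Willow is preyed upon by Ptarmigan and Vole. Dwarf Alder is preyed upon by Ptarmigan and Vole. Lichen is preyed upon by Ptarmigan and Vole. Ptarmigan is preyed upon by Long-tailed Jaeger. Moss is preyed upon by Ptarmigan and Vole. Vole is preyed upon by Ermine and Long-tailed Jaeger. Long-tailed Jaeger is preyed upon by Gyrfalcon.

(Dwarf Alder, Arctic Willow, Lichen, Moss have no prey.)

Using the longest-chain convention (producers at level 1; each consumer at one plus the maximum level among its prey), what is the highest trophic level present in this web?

Producers (level 1): Dwarf Alder, Arctic Willow, Lichen, Moss.
Dwarf Alder → Ptarmigan → Long-tailed Jaeger → Gyrfalcon gives Gyrfalcon level 4.
No species has a prey at level 4, so no species reaches level 5.

4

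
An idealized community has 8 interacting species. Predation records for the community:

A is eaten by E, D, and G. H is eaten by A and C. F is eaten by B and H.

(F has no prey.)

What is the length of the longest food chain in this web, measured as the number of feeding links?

3 links

One longest chain: F → H → A → G.
It has 4 species and 3 links.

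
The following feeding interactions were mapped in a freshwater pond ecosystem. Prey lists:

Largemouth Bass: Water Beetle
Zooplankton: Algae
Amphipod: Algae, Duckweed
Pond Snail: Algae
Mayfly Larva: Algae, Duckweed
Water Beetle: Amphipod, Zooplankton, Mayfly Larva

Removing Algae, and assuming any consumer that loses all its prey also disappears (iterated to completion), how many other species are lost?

Remove Algae.
Round 1: Pond Snail (all prey gone), Zooplankton (all prey gone) → extinct.
No further losses. Total secondary extinctions: 2.

2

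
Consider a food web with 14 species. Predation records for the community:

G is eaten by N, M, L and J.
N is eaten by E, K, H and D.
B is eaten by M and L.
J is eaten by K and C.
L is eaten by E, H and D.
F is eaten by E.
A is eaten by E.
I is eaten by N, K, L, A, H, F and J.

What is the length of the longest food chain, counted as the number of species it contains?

One longest chain: I → L → H.
It has 3 species and 2 links.

3 species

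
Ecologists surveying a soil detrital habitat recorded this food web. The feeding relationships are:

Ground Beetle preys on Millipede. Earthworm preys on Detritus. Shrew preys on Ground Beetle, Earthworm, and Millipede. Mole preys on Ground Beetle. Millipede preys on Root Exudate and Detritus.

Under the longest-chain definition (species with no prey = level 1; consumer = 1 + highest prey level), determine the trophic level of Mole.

Trophic level 4

Root Exudate has no prey (basal) → level 1.
Millipede eats Root Exudate (level 1); other prey at levels: Detritus 1 → level 2.
Ground Beetle eats Millipede → level 3.
Mole eats Ground Beetle → level 4.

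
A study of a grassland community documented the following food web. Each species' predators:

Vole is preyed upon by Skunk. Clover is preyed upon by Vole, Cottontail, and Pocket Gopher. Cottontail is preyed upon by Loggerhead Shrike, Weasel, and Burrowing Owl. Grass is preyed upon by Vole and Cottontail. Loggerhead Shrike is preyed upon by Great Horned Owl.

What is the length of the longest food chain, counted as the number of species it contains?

One longest chain: Grass → Cottontail → Loggerhead Shrike → Great Horned Owl.
It has 4 species and 3 links.

4 species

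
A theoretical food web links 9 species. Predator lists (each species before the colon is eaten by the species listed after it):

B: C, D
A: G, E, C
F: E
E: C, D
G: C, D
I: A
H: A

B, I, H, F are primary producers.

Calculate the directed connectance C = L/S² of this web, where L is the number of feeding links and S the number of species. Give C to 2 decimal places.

The web has S = 9 species and L = 12 feeding links.
C = L / S² = 12 / 81 = 0.1481 ≈ 0.15.

C = 0.15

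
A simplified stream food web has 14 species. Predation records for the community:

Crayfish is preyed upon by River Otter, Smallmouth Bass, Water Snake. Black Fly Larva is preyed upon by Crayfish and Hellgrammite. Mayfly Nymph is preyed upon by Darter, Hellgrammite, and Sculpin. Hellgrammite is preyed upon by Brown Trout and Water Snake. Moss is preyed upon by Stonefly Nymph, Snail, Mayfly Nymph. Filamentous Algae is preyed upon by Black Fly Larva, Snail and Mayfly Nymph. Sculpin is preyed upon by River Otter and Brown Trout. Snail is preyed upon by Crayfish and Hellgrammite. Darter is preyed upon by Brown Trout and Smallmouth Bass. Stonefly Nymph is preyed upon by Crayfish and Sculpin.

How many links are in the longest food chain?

One longest chain: Filamentous Algae → Mayfly Nymph → Darter → Brown Trout.
It has 4 species and 3 links.

3 links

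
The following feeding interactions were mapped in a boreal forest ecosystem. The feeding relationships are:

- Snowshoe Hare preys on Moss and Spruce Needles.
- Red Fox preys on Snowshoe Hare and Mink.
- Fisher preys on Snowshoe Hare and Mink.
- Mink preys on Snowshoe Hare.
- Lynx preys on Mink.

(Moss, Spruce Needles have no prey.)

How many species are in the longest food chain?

4 species

One longest chain: Moss → Snowshoe Hare → Mink → Lynx.
It has 4 species and 3 links.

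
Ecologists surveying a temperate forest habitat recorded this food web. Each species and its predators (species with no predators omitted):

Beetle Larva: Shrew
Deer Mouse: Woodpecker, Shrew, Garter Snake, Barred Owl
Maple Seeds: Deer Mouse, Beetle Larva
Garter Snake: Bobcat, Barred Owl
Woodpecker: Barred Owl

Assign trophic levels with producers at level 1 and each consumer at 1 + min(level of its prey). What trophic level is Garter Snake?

Trophic level 3

Maple Seeds is a producer → level 1.
Deer Mouse eats Maple Seeds → level 2.
Garter Snake eats Deer Mouse → level 3.
No prey of Garter Snake is below level 2, so 3 is the minimum.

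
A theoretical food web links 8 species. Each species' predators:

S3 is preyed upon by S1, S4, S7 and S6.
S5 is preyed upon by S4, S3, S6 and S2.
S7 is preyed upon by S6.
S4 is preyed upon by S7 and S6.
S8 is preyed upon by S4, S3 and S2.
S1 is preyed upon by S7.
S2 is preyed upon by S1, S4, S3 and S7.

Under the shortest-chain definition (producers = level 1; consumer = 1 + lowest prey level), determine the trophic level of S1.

S5 is a producer → level 1.
S2 eats S5 → level 2.
S1 eats S2 → level 3.
No prey of S1 is below level 2, so 3 is the minimum.

Trophic level 3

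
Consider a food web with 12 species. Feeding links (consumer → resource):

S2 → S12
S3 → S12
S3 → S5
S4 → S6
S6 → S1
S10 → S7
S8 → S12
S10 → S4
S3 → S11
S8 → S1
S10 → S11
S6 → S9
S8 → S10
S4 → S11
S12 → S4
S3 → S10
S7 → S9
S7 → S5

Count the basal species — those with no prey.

4

Basal species (no prey listed): S11, S9, S1, S5.
Count: 4.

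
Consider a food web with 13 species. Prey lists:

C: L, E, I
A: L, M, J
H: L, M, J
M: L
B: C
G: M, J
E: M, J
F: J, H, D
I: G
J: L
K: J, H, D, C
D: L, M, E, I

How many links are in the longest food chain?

One longest chain: L → M → G → I → C → B.
It has 6 species and 5 links.

5 links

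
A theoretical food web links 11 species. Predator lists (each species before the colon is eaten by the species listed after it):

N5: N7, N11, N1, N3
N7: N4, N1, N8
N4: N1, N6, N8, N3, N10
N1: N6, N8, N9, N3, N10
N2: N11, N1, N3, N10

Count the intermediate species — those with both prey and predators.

Intermediate species (has both prey and predators): N7, N4, N1.
Count: 3.

3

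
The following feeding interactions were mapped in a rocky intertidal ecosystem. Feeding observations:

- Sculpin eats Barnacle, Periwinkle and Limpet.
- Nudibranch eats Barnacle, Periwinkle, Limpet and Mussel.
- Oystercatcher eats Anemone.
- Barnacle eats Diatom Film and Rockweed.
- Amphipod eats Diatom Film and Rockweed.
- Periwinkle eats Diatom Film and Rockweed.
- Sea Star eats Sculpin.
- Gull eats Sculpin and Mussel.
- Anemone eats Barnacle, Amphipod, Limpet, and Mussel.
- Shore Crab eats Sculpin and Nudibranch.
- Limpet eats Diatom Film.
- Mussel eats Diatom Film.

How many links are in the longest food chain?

3 links

One longest chain: Diatom Film → Barnacle → Sculpin → Gull.
It has 4 species and 3 links.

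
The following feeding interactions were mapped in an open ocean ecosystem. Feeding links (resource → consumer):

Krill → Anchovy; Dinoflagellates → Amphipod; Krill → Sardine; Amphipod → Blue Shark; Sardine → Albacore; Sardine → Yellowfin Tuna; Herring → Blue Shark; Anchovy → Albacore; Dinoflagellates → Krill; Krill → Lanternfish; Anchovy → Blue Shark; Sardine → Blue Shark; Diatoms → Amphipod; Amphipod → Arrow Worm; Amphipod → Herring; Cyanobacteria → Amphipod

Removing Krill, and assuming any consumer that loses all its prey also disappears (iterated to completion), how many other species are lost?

Remove Krill.
Round 1: Lanternfish (all prey gone), Anchovy (all prey gone), Sardine (all prey gone) → extinct.
Round 2: Albacore (all prey gone), Yellowfin Tuna (all prey gone) → extinct.
No further losses. Total secondary extinctions: 5.

5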